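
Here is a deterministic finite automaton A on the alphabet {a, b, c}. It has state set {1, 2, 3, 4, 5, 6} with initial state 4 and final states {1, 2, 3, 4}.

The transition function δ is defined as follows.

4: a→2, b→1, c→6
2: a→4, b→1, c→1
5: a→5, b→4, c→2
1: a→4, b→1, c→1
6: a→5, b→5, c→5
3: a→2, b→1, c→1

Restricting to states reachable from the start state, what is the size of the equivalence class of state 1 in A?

States {3} cannot be reached from the start state, so discard them.
Start with accepting vs non-accepting: {1,2,4} | {5,6}.
Refine {1,2,4} on symbol c: members go to different blocks, giving {1,2} and {4}.
Split {5,6} by δ(·,b) → {5} and {6}.
The partition is now stable with 4 blocks: {1,2} | {5} | {4} | {6}.
State 1 belongs to the block {1,2}, which has 2 states.

2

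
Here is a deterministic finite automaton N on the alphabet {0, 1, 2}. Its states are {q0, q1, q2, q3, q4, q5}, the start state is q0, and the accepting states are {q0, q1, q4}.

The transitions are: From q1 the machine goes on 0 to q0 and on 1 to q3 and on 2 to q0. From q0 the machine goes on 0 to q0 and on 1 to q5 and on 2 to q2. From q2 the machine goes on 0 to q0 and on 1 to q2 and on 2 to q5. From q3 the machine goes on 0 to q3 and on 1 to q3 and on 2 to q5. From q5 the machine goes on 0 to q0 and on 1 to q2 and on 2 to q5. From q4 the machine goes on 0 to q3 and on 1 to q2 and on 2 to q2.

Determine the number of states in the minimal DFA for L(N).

Reachable states from the start: {q0,q2,q5}. Unreachable: {q1,q3,q4} — drop them.
Start with accepting vs non-accepting: {q0} | {q2,q5}.
Stable partition: {q0} | {q2,q5} — 2 equivalence classes.

2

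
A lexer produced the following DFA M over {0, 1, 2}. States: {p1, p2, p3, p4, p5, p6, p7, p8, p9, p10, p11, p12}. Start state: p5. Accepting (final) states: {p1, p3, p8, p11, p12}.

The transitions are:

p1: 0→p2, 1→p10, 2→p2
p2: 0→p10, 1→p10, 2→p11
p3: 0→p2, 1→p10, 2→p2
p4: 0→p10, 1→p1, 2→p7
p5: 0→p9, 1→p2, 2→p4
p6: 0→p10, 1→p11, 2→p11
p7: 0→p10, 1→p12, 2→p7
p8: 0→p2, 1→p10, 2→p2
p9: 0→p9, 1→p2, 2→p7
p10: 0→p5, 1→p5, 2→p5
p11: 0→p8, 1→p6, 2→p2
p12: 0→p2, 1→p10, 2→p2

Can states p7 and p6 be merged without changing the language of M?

No

First remove the unreachable states {p3}; 11 states remain.
Start with accepting vs non-accepting: {p1,p8,p11,p12} | {p2,p4,p5,p6,p7,p9,p10}.
On input 0, block {p1,p8,p11,p12} splits into {p1,p8,p12} and {p11}.
Split {p2,p4,p5,p6,p7,p9,p10} by δ(·,1) → {p2,p5,p9,p10} and {p4,p7} and {p6}.
Split {p2,p5,p9,p10} by δ(·,2) → {p5,p9} and {p2} and {p10}.
The partition is now stable with 7 blocks: {p1,p8,p12} | {p5,p9} | {p11} | {p4,p7} | {p6} | {p2} | {p10}.
p7 and p6 end up in different blocks, so they are distinguishable. For instance, the string '2' is accepted from only p6.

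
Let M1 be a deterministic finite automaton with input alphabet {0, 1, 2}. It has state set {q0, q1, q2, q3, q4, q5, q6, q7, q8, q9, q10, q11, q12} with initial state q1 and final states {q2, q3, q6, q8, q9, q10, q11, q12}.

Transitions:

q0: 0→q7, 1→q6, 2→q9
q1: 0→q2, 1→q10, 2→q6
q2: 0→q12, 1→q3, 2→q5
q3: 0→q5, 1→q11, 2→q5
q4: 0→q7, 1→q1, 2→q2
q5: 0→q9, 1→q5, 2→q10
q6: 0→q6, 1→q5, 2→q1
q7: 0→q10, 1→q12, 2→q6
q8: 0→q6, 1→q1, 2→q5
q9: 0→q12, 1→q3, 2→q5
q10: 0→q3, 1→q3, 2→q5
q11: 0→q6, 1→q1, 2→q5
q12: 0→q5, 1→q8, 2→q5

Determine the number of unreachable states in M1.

No path from q1 leads to q0, q4, q7; the other 10 states are all reachable.

3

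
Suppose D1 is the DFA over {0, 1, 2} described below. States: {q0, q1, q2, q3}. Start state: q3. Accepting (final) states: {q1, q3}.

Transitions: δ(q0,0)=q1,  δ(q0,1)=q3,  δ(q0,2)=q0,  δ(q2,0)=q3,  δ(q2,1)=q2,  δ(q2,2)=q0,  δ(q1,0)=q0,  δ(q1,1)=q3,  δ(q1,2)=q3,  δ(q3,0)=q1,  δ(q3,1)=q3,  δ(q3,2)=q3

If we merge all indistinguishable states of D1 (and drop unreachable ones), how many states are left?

States {q2} cannot be reached from the start state, so discard them.
Start with accepting vs non-accepting: {q1,q3} | {q0}.
Refine {q1,q3} on symbol 0: members go to different blocks, giving {q1} and {q3}.
No further refinement is possible. Final partition (3 blocks): {q1} | {q0} | {q3}.

3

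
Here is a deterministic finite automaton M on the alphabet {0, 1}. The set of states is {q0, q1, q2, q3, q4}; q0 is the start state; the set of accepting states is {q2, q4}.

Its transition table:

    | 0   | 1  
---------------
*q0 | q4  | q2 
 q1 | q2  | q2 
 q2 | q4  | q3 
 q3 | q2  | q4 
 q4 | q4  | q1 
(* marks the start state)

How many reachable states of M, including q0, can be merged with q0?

All states are reachable from the start state.
P0 = {q2,q4} | {q0,q1,q3}.
The partition is now stable with 2 blocks: {q2,q4} | {q0,q1,q3}.
State q0 belongs to the block {q0,q1,q3}, which has 3 states.

3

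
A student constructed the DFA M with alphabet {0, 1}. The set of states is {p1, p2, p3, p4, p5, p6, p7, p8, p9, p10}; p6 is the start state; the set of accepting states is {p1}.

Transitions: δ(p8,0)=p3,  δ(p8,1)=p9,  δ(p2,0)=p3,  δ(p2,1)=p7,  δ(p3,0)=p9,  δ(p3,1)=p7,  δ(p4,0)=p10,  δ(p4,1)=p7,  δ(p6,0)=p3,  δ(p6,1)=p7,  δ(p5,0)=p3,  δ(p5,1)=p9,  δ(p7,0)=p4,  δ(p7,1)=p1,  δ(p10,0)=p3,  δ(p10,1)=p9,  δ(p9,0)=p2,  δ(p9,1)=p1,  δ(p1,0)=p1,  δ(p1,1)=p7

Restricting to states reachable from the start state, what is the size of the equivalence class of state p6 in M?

Reachable states from the start: {p1,p2,p3,p4,p6,p7,p9,p10}. Unreachable: {p5,p8} — drop them.
Start with accepting vs non-accepting: {p1} | {p2,p3,p4,p6,p7,p9,p10}.
Split {p2,p3,p4,p6,p7,p9,p10} by δ(·,1) → {p2,p3,p4,p6,p10} and {p7,p9}.
On input 0, block {p2,p3,p4,p6,p10} splits into {p2,p4,p6,p10} and {p3}.
Refine {p2,p4,p6,p10} on symbol 0: members go to different blocks, giving {p2,p6,p10} and {p4}.
Refine {p7,p9} on symbol 0: members go to different blocks, giving {p7} and {p9}.
Refine {p2,p6,p10} on symbol 1: members go to different blocks, giving {p2,p6} and {p10}.
The partition is now stable with 7 blocks: {p1} | {p2,p6} | {p7} | {p3} | {p4} | {p9} | {p10}.
State p6 belongs to the block {p2,p6}, which has 2 states.

2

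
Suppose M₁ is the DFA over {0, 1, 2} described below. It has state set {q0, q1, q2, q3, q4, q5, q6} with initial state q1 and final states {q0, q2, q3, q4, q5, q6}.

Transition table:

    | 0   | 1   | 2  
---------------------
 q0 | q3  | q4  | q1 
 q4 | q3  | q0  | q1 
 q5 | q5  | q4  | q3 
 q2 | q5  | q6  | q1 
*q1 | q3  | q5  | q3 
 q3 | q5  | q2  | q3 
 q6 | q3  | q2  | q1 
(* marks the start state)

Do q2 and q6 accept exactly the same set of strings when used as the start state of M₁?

Start with accepting vs non-accepting: {q0,q2,q3,q4,q5,q6} | {q1}.
Refine {q0,q2,q3,q4,q5,q6} on symbol 2: members go to different blocks, giving {q0,q2,q4,q6} and {q3,q5}.
Stable partition: {q0,q2,q4,q6} | {q1} | {q3,q5} — 3 equivalence classes.
q2 and q6 lie in the same block of the stable partition, so they are equivalent — no string distinguishes them.

Yes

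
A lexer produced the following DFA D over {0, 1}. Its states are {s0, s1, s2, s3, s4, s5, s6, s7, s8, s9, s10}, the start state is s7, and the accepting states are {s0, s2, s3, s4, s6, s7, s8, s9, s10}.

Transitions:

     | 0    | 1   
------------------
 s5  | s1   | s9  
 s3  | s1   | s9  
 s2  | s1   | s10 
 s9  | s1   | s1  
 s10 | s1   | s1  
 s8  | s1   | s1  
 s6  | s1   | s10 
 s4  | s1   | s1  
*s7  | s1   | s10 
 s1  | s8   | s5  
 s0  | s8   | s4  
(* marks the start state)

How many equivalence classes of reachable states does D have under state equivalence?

4

Reachable states from the start: {s1,s5,s7,s8,s9,s10}. Unreachable: {s0,s2,s3,s4,s6} — drop them.
Start with accepting vs non-accepting: {s7,s8,s9,s10} | {s1,s5}.
Refine {s7,s8,s9,s10} on symbol 1: members go to different blocks, giving {s8,s9,s10} and {s7}.
Refine {s1,s5} on symbol 0: members go to different blocks, giving {s1} and {s5}.
Stable partition: {s8,s9,s10} | {s1} | {s7} | {s5} — 4 equivalence classes.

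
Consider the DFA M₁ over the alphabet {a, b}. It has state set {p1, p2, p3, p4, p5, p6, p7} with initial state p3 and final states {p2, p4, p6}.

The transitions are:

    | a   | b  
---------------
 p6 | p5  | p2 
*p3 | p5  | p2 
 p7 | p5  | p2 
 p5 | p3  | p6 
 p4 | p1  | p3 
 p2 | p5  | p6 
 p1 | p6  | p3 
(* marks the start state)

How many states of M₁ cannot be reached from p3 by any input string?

3

Starting at p3 and following transitions, the reachable set is {p2, p3, p5, p6}. That leaves p1, p4, p7 unreachable — 3 in total.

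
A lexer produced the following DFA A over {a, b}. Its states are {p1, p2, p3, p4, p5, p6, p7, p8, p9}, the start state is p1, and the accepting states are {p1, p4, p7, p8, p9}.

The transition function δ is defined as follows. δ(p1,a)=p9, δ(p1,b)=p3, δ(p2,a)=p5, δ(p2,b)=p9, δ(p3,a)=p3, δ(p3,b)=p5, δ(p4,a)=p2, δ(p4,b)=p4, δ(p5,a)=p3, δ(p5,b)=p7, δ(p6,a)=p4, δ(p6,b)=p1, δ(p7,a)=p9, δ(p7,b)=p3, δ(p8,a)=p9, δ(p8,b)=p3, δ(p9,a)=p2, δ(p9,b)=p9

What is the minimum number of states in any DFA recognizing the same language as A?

5

Reachable states from the start: {p1,p2,p3,p5,p7,p9}. Unreachable: {p4,p6,p8} — drop them.
Initial partition by acceptance: {p1,p7,p9} | {p2,p3,p5}.
On input a, block {p1,p7,p9} splits into {p1,p7} and {p9}.
Split {p2,p3,p5} by δ(·,b) → {p2} and {p3} and {p5}.
Stable partition: {p1,p7} | {p2} | {p9} | {p3} | {p5} — 5 equivalence classes.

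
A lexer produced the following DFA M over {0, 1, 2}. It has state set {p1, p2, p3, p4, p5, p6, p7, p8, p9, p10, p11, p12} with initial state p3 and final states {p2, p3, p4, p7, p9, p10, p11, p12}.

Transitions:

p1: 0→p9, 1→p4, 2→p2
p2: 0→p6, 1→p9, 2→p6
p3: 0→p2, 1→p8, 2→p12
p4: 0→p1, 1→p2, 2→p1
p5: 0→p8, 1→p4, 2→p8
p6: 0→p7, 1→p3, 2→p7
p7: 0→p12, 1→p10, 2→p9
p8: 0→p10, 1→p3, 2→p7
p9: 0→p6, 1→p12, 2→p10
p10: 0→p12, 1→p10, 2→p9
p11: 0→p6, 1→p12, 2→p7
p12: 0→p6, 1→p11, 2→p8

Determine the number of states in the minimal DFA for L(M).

First remove the unreachable states {p1,p4,p5}; 9 states remain.
Start with accepting vs non-accepting: {p2,p3,p7,p9,p10,p11,p12} | {p6,p8}.
On input 0, block {p2,p3,p7,p9,p10,p11,p12} splits into {p2,p9,p11,p12} and {p3,p7,p10}.
Refine {p2,p9,p11,p12} on symbol 2: members go to different blocks, giving {p2,p12} and {p9,p11}.
On input 1, block {p3,p7,p10} splits into {p7,p10} and {p3}.
The partition is now stable with 5 blocks: {p2,p12} | {p6,p8} | {p7,p10} | {p9,p11} | {p3}.

5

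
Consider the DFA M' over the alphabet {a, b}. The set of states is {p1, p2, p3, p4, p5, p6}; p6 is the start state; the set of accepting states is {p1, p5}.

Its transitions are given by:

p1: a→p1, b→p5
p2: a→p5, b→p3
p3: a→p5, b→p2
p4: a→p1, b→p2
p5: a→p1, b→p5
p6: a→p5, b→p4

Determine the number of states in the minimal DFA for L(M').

2

All states are reachable from the start state.
P0 = {p1,p5} | {p2,p3,p4,p6}.
The partition is now stable with 2 blocks: {p1,p5} | {p2,p3,p4,p6}.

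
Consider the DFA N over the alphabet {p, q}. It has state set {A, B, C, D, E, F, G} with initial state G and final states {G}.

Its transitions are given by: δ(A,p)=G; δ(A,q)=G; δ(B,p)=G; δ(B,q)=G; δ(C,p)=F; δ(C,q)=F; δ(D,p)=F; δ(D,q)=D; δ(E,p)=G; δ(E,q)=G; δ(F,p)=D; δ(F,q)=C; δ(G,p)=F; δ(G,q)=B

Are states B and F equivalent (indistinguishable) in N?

No

States {A,E} cannot be reached from the start state, so discard them.
Start with accepting vs non-accepting: {G} | {B,C,D,F}.
Refine {B,C,D,F} on symbol p: members go to different blocks, giving {C,D,F} and {B}.
The partition is now stable with 3 blocks: {G} | {C,D,F} | {B}.
B and F end up in different blocks, so they are distinguishable. For instance, the string 'p' is accepted from only B.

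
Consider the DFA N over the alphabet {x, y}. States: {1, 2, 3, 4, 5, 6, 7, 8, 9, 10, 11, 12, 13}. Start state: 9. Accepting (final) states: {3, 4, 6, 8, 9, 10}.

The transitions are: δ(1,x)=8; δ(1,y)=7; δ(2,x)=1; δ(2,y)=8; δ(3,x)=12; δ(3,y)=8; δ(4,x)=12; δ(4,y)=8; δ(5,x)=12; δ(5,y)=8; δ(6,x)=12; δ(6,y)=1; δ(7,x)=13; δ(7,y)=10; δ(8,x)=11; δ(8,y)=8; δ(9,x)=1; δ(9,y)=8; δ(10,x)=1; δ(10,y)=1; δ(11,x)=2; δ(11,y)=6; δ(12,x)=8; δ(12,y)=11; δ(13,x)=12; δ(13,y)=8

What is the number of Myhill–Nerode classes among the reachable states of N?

6

Reachable states from the start: {1,2,6,7,8,9,10,11,12,13}. Unreachable: {3,4,5} — drop them.
Initial partition by acceptance: {6,8,9,10} | {1,2,7,11,12,13}.
Refine {6,8,9,10} on symbol y: members go to different blocks, giving {6,10} and {8,9}.
Refine {1,2,7,11,12,13} on symbol x: members go to different blocks, giving {2,7,11,13} and {1,12}.
Refine {2,7,11,13} on symbol x: members go to different blocks, giving {2,13} and {7,11}.
Split {8,9} by δ(·,x) → {8} and {9}.
Stable partition: {6,10} | {2,13} | {8} | {1,12} | {7,11} | {9} — 6 equivalence classes.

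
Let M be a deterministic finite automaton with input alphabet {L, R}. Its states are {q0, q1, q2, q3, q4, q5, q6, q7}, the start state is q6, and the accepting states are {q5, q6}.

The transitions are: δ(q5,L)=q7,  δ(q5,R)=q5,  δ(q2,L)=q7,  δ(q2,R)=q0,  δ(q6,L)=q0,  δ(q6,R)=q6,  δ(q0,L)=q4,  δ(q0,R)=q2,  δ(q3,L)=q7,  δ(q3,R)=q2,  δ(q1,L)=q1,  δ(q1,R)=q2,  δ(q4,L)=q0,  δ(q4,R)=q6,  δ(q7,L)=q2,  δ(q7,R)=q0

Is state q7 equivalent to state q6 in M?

States {q1,q3,q5} cannot be reached from the start state, so discard them.
P0 = {q6} | {q0,q2,q4,q7}.
Split {q0,q2,q4,q7} by δ(·,R) → {q0,q2,q7} and {q4}.
On input L, block {q0,q2,q7} splits into {q2,q7} and {q0}.
Stable partition: {q6} | {q2,q7} | {q4} | {q0} — 4 equivalence classes.
q7 and q6 end up in different blocks, so they are distinguishable. For instance, the string 'ε' is accepted from only q6.

No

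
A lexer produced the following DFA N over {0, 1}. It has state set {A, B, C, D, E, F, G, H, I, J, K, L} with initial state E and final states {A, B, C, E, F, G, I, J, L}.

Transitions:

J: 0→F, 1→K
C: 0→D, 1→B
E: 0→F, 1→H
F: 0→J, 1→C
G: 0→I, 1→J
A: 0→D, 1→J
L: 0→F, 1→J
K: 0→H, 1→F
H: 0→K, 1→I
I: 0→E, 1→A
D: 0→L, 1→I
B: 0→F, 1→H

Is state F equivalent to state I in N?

First remove the unreachable states {G}; 11 states remain.
Start with accepting vs non-accepting: {A,B,C,E,F,I,J,L} | {D,H,K}.
On input 0, block {A,B,C,E,F,I,J,L} splits into {B,E,F,I,J,L} and {A,C}.
Split {B,E,F,I,J,L} by δ(·,1) → {B,E,J} and {F,I} and {L}.
Split {D,H,K} by δ(·,0) → {H,K} and {D}.
The partition is now stable with 6 blocks: {B,E,J} | {H,K} | {A,C} | {F,I} | {L} | {D}.
F and I lie in the same block of the stable partition, so they are equivalent — no string distinguishes them.

Yes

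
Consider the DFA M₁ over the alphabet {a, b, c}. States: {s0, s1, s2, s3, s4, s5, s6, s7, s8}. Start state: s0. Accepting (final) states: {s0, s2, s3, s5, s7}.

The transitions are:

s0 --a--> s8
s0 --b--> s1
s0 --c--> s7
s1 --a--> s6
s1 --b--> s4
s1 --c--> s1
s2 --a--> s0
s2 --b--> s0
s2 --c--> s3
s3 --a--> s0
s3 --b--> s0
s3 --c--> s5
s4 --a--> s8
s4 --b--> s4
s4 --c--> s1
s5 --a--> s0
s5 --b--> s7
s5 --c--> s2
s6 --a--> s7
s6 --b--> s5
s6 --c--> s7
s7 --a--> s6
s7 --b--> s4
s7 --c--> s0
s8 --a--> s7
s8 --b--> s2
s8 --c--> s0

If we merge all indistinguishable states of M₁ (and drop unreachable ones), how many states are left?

4

All states are reachable from the start state.
Start with accepting vs non-accepting: {s0,s2,s3,s5,s7} | {s1,s4,s6,s8}.
Split {s0,s2,s3,s5,s7} by δ(·,a) → {s2,s3,s5} and {s0,s7}.
On input a, block {s1,s4,s6,s8} splits into {s1,s4} and {s6,s8}.
Stable partition: {s2,s3,s5} | {s1,s4} | {s0,s7} | {s6,s8} — 4 equivalence classes.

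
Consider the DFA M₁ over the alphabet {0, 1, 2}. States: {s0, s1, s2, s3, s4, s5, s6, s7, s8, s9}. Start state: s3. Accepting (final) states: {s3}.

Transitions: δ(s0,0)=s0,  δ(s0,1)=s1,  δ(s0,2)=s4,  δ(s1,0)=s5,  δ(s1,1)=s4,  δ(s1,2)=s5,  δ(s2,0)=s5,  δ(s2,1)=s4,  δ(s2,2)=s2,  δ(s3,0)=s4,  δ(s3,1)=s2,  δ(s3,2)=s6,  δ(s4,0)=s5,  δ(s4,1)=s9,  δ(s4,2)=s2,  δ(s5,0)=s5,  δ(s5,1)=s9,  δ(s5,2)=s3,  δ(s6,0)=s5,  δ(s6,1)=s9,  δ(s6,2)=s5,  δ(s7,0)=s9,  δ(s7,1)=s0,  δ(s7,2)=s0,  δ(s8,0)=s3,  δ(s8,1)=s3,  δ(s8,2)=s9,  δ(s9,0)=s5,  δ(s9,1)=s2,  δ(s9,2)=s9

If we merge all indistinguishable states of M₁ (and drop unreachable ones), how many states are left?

4

First remove the unreachable states {s0,s1,s7,s8}; 6 states remain.
Start with accepting vs non-accepting: {s3} | {s2,s4,s5,s6,s9}.
Refine {s2,s4,s5,s6,s9} on symbol 2: members go to different blocks, giving {s2,s4,s6,s9} and {s5}.
On input 2, block {s2,s4,s6,s9} splits into {s2,s4,s9} and {s6}.
No further refinement is possible. Final partition (4 blocks): {s3} | {s2,s4,s9} | {s5} | {s6}.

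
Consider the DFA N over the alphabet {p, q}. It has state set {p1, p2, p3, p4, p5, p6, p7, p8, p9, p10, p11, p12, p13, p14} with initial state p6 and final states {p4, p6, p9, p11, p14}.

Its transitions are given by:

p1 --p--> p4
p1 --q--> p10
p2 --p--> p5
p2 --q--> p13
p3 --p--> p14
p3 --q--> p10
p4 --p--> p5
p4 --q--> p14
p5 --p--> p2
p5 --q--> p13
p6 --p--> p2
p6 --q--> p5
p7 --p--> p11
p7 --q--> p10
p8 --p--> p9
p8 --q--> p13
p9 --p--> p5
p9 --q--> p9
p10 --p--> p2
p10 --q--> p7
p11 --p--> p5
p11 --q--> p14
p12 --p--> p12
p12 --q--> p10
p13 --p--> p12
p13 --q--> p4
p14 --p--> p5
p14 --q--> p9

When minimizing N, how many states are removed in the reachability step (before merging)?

No path from p6 leads to p1, p3, p8; the other 11 states are all reachable.

3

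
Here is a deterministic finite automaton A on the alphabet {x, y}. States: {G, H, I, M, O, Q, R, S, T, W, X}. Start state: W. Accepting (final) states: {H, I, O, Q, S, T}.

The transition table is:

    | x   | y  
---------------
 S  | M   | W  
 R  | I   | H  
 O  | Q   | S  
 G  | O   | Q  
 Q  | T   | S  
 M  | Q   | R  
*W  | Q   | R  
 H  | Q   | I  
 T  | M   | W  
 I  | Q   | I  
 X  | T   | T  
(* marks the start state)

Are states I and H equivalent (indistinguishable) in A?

Yes

First remove the unreachable states {G,O,X}; 8 states remain.
Start with accepting vs non-accepting: {H,I,Q,S,T} | {M,R,W}.
Refine {H,I,Q,S,T} on symbol x: members go to different blocks, giving {H,I,Q} and {S,T}.
Refine {H,I,Q} on symbol x: members go to different blocks, giving {H,I} and {Q}.
Refine {M,R,W} on symbol x: members go to different blocks, giving {M,W} and {R}.
The partition is now stable with 5 blocks: {H,I} | {M,W} | {S,T} | {Q} | {R}.
I and H lie in the same block of the stable partition, so they are equivalent — no string distinguishes them.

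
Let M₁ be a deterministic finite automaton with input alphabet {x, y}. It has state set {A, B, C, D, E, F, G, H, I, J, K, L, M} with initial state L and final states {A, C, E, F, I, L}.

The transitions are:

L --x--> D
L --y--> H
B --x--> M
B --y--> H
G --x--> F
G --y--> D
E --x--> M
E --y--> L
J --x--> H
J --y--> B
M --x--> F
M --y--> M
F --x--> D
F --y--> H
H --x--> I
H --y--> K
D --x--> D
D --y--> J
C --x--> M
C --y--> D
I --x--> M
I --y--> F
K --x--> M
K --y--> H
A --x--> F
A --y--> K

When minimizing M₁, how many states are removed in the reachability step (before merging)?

4

BFS from L reaches {B, D, F, H, I, J, K, L, M}; the 4 state(s) A, C, E, G are never visited.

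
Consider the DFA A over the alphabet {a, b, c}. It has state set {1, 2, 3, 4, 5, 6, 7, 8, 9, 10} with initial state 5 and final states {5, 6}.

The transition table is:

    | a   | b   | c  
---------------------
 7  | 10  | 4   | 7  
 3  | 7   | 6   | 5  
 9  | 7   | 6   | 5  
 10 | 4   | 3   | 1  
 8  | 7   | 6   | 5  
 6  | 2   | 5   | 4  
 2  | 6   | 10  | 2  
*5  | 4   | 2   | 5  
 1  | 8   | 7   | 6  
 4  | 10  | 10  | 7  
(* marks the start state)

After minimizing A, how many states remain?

Reachable states from the start: {1,2,3,4,5,6,7,8,10}. Unreachable: {9} — drop them.
Initial partition by acceptance: {5,6} | {1,2,3,4,7,8,10}.
Refine {5,6} on symbol b: members go to different blocks, giving {5} and {6}.
On input a, block {1,2,3,4,7,8,10} splits into {1,3,4,7,8,10} and {2}.
Split {1,3,4,7,8,10} by δ(·,b) → {1,4,7,10} and {3,8}.
Refine {1,4,7,10} on symbol a: members go to different blocks, giving {4,7,10} and {1}.
Split {4,7,10} by δ(·,b) → {4,7} and {10}.
Split {4,7} by δ(·,b) → {4} and {7}.
The partition is now stable with 8 blocks: {5} | {4} | {6} | {2} | {3,8} | {1} | {10} | {7}.

8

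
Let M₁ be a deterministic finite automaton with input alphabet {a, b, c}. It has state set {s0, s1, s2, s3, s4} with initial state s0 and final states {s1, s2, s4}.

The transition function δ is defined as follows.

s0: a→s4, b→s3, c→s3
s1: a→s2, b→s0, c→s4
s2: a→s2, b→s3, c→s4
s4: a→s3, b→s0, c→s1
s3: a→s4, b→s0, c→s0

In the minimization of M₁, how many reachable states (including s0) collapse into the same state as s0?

All states are reachable from the start state.
P0 = {s1,s2,s4} | {s0,s3}.
Split {s1,s2,s4} by δ(·,a) → {s1,s2} and {s4}.
No further refinement is possible. Final partition (3 blocks): {s1,s2} | {s0,s3} | {s4}.
State s0 belongs to the block {s0,s3}, which has 2 states.

2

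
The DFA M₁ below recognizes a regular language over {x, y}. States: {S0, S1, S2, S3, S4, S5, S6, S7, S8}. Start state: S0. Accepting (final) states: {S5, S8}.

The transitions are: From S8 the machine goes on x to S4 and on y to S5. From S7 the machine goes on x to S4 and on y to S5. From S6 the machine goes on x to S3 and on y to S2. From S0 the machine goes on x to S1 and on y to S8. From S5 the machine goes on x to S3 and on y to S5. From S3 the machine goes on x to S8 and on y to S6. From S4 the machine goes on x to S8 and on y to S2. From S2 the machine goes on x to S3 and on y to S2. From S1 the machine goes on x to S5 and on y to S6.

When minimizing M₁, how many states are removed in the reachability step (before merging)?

No path from S0 leads to S7; the other 8 states are all reachable.

1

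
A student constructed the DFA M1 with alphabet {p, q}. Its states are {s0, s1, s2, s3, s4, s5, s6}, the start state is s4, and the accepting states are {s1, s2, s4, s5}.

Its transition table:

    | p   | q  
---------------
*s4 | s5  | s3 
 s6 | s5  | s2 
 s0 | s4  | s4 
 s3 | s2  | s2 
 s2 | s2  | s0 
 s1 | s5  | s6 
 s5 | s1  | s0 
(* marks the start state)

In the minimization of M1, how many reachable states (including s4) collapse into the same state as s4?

Start with accepting vs non-accepting: {s1,s2,s4,s5} | {s0,s3,s6}.
Stable partition: {s1,s2,s4,s5} | {s0,s3,s6} — 2 equivalence classes.
State s4 belongs to the block {s1,s2,s4,s5}, which has 4 states.

4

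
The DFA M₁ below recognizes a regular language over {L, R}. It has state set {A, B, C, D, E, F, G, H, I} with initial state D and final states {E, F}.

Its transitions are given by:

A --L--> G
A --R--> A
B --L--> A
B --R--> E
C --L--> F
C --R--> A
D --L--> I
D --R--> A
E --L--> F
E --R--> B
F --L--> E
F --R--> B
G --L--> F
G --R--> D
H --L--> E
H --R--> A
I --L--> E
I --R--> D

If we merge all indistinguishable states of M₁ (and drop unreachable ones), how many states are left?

First remove the unreachable states {C,H}; 7 states remain.
Start with accepting vs non-accepting: {E,F} | {A,B,D,G,I}.
Split {A,B,D,G,I} by δ(·,L) → {A,B,D} and {G,I}.
Refine {A,B,D} on symbol L: members go to different blocks, giving {A,D} and {B}.
Stable partition: {E,F} | {A,D} | {G,I} | {B} — 4 equivalence classes.

4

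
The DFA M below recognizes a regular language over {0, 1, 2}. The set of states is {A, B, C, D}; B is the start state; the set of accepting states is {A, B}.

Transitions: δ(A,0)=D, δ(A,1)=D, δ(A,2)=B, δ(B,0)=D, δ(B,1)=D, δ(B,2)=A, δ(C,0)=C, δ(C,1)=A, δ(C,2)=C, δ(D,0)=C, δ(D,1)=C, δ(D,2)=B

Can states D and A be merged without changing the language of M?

All states are reachable from the start state.
Start with accepting vs non-accepting: {A,B} | {C,D}.
Split {C,D} by δ(·,1) → {C} and {D}.
The partition is now stable with 3 blocks: {A,B} | {C} | {D}.
D and A end up in different blocks, so they are distinguishable. For instance, the string 'ε' is accepted from only A.

No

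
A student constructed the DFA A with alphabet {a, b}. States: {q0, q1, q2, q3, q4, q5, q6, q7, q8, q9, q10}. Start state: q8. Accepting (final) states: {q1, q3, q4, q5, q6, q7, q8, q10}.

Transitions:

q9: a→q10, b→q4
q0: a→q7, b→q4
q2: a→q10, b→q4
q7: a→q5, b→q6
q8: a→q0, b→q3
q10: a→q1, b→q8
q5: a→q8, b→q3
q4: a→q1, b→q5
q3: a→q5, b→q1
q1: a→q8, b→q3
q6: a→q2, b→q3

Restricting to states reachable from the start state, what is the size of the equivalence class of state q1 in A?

Reachable states from the start: {q0,q1,q2,q3,q4,q5,q6,q7,q8,q10}. Unreachable: {q9} — drop them.
Initial partition by acceptance: {q1,q3,q4,q5,q6,q7,q8,q10} | {q0,q2}.
On input a, block {q1,q3,q4,q5,q6,q7,q8,q10} splits into {q1,q3,q4,q5,q7,q10} and {q6,q8}.
On input a, block {q1,q3,q4,q5,q7,q10} splits into {q3,q4,q7,q10} and {q1,q5}.
Split {q3,q4,q7,q10} by δ(·,b) → {q3,q4} and {q7,q10}.
No further refinement is possible. Final partition (5 blocks): {q3,q4} | {q0,q2} | {q6,q8} | {q1,q5} | {q7,q10}.
The equivalence class containing q1 is {q1,q5}, of size 2.

2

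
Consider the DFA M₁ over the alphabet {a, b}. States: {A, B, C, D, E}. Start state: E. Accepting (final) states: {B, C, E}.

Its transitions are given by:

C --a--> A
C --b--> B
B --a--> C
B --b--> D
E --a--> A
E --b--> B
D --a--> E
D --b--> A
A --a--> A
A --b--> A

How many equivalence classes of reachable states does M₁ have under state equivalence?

Start with accepting vs non-accepting: {B,C,E} | {A,D}.
Split {B,C,E} by δ(·,a) → {C,E} and {B}.
Split {A,D} by δ(·,a) → {A} and {D}.
No further refinement is possible. Final partition (4 blocks): {C,E} | {A} | {B} | {D}.

4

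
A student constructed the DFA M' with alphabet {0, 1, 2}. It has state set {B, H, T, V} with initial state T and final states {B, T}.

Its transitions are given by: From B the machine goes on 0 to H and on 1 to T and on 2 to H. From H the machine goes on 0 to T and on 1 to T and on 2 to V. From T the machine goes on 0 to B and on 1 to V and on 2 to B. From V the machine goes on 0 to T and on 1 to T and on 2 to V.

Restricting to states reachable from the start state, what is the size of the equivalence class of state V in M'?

2

Every state is reachable, so we keep all 4.
Start with accepting vs non-accepting: {B,T} | {H,V}.
On input 0, block {B,T} splits into {T} and {B}.
Stable partition: {T} | {H,V} | {B} — 3 equivalence classes.
State V belongs to the block {H,V}, which has 2 states.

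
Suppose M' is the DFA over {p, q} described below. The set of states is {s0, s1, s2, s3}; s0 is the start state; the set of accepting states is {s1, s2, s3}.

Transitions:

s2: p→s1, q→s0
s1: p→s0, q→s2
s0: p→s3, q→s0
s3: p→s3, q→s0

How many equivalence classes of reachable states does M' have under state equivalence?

States {s1,s2} cannot be reached from the start state, so discard them.
Initial partition by acceptance: {s3} | {s0}.
The partition is now stable with 2 blocks: {s3} | {s0}.

2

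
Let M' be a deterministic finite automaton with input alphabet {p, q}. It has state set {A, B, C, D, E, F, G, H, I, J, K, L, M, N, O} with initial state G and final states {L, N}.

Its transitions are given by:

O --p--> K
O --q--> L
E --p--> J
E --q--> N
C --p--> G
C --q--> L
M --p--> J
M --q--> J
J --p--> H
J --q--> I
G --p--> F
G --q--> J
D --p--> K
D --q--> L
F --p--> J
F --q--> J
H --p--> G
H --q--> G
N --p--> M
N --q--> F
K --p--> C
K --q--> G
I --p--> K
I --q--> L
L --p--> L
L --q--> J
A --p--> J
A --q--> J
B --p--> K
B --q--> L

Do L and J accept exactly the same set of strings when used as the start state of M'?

First remove the unreachable states {A,B,D,E,M,N,O}; 8 states remain.
P0 = {L} | {C,F,G,H,I,J,K}.
Split {C,F,G,H,I,J,K} by δ(·,q) → {F,G,H,J,K} and {C,I}.
Refine {F,G,H,J,K} on symbol p: members go to different blocks, giving {F,G,H,J} and {K}.
Refine {F,G,H,J} on symbol q: members go to different blocks, giving {F,G,H} and {J}.
Split {F,G,H} by δ(·,p) → {G,H} and {F}.
Split {G,H} by δ(·,p) → {G} and {H}.
On input p, block {C,I} splits into {C} and {I}.
The partition is now stable with 8 blocks: {L} | {G} | {C} | {K} | {J} | {F} | {H} | {I}.
L and J end up in different blocks, so they are distinguishable. For instance, the string 'ε' is accepted from only L.

No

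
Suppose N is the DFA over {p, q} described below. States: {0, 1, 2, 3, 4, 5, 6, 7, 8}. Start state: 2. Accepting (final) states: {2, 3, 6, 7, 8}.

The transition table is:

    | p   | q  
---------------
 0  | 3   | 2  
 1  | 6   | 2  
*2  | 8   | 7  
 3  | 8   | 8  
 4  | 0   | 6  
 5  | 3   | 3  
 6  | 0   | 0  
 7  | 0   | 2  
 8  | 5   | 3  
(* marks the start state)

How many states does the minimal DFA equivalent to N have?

States {1,4,6} cannot be reached from the start state, so discard them.
Initial partition by acceptance: {2,3,7,8} | {0,5}.
On input p, block {2,3,7,8} splits into {2,3} and {7,8}.
The partition is now stable with 3 blocks: {2,3} | {0,5} | {7,8}.

3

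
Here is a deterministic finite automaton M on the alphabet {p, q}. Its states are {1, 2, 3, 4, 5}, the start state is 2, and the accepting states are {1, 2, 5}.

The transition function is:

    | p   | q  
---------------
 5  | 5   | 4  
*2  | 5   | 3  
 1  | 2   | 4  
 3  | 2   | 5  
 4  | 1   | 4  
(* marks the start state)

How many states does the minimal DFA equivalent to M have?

5

All states are reachable from the start state.
Initial partition by acceptance: {1,2,5} | {3,4}.
Split {3,4} by δ(·,q) → {3} and {4}.
Split {1,2,5} by δ(·,q) → {1,5} and {2}.
On input p, block {1,5} splits into {1} and {5}.
The partition is now stable with 5 blocks: {1} | {3} | {4} | {2} | {5}.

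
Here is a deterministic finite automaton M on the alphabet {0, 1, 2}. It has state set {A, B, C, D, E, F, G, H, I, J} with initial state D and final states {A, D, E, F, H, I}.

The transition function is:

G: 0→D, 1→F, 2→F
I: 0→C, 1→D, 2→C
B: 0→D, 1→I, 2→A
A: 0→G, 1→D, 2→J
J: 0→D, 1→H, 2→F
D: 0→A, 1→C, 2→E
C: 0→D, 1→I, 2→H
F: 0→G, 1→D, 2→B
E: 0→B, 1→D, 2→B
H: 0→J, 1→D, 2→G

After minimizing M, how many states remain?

Every state is reachable, so we keep all 10.
Initial partition by acceptance: {A,D,E,F,H,I} | {B,C,G,J}.
Refine {A,D,E,F,H,I} on symbol 0: members go to different blocks, giving {A,E,F,H,I} and {D}.
The partition is now stable with 3 blocks: {A,E,F,H,I} | {B,C,G,J} | {D}.

3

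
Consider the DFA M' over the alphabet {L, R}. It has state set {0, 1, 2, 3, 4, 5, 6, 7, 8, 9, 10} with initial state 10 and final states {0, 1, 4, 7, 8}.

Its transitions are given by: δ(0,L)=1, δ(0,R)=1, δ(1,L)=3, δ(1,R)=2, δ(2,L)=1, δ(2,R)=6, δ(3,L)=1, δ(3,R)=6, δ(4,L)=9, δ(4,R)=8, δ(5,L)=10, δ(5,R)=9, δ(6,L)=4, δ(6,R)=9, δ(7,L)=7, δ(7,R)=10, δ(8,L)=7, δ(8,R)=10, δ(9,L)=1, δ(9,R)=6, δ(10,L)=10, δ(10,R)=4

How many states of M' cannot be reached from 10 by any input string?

2

No path from 10 leads to 0, 5; the other 9 states are all reachable.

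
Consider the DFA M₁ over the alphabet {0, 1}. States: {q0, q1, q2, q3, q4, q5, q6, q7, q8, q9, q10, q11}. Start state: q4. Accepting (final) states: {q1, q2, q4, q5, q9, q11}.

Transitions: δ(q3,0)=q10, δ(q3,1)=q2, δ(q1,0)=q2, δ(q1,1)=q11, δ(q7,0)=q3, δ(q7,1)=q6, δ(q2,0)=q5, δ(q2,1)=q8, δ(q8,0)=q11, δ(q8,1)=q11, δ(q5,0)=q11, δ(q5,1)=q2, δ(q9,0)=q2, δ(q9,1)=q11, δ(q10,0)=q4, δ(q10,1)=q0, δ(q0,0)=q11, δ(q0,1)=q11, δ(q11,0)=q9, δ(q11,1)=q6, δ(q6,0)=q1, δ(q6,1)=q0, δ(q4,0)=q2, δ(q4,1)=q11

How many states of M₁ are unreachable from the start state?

No path from q4 leads to q3, q7, q10; the other 9 states are all reachable.

3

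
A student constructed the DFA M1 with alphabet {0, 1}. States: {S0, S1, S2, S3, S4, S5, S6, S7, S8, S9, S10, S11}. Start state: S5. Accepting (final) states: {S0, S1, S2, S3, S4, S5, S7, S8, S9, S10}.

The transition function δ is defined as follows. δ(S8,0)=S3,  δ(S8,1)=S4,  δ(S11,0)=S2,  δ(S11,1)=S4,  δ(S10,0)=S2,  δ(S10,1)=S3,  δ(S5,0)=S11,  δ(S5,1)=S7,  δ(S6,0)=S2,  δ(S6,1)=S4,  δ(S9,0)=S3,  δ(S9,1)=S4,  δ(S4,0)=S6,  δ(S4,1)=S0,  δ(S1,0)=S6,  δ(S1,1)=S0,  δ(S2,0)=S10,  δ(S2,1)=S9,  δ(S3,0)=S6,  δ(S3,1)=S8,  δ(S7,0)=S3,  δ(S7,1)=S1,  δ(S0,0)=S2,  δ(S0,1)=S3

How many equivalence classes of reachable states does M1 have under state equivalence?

Start with accepting vs non-accepting: {S0,S1,S2,S3,S4,S5,S7,S8,S9,S10} | {S6,S11}.
Refine {S0,S1,S2,S3,S4,S5,S7,S8,S9,S10} on symbol 0: members go to different blocks, giving {S0,S2,S7,S8,S9,S10} and {S1,S3,S4,S5}.
On input 0, block {S0,S2,S7,S8,S9,S10} splits into {S0,S2,S10} and {S7,S8,S9}.
On input 1, block {S0,S2,S10} splits into {S0,S10} and {S2}.
Split {S1,S3,S4,S5} by δ(·,1) → {S1,S4} and {S3,S5}.
The partition is now stable with 6 blocks: {S0,S10} | {S6,S11} | {S1,S4} | {S7,S8,S9} | {S2} | {S3,S5}.

6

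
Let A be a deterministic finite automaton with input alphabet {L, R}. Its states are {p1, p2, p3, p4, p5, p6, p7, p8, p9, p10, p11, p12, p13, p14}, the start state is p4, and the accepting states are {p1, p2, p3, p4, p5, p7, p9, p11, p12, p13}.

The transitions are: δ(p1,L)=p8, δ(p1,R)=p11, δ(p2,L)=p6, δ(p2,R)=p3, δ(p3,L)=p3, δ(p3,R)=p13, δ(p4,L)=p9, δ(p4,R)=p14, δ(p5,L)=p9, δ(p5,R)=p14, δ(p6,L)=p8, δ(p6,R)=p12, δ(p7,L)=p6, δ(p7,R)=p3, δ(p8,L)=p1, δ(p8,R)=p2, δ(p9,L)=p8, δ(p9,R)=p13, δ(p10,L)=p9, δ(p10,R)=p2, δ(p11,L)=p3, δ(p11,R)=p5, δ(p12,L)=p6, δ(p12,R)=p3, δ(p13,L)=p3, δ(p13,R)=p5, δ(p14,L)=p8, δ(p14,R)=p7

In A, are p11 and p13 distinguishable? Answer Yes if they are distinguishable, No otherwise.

No

States {p10} cannot be reached from the start state, so discard them.
Start with accepting vs non-accepting: {p1,p2,p3,p4,p5,p7,p9,p11,p12,p13} | {p6,p8,p14}.
Refine {p1,p2,p3,p4,p5,p7,p9,p11,p12,p13} on symbol L: members go to different blocks, giving {p1,p2,p7,p9,p12} and {p3,p4,p5,p11,p13}.
Split {p6,p8,p14} by δ(·,L) → {p6,p14} and {p8}.
On input L, block {p1,p2,p7,p9,p12} splits into {p2,p7,p12} and {p1,p9}.
On input L, block {p3,p4,p5,p11,p13} splits into {p3,p11,p13} and {p4,p5}.
Refine {p3,p11,p13} on symbol R: members go to different blocks, giving {p11,p13} and {p3}.
The partition is now stable with 7 blocks: {p2,p7,p12} | {p6,p14} | {p11,p13} | {p8} | {p1,p9} | {p4,p5} | {p3}.
p11 and p13 lie in the same block of the stable partition, so they are equivalent — no string distinguishes them.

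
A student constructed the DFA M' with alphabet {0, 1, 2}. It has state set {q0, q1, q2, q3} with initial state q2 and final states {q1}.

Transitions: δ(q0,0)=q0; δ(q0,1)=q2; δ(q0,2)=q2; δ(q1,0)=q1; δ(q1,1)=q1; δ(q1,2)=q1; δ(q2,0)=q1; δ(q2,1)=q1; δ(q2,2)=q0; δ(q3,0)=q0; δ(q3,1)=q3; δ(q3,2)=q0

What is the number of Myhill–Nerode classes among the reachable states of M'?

3

First remove the unreachable states {q3}; 3 states remain.
Initial partition by acceptance: {q1} | {q0,q2}.
Refine {q0,q2} on symbol 0: members go to different blocks, giving {q0} and {q2}.
The partition is now stable with 3 blocks: {q1} | {q0} | {q2}.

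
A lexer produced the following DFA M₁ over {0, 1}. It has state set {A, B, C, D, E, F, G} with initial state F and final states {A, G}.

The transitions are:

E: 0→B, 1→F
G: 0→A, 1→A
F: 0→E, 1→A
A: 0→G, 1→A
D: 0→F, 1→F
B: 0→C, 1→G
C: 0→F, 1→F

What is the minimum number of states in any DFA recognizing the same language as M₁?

States {D} cannot be reached from the start state, so discard them.
P0 = {A,G} | {B,C,E,F}.
Split {B,C,E,F} by δ(·,1) → {B,F} and {C,E}.
The partition is now stable with 3 blocks: {A,G} | {B,F} | {C,E}.

3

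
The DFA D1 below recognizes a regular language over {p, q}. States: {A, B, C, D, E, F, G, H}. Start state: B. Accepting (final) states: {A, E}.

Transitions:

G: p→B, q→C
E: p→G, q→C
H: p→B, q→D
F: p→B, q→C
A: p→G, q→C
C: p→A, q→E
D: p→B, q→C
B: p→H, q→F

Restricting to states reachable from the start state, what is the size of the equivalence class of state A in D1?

2

Every state is reachable, so we keep all 8.
Initial partition by acceptance: {A,E} | {B,C,D,F,G,H}.
On input p, block {B,C,D,F,G,H} splits into {B,D,F,G,H} and {C}.
Refine {B,D,F,G,H} on symbol q: members go to different blocks, giving {D,F,G} and {B,H}.
No further refinement is possible. Final partition (4 blocks): {A,E} | {D,F,G} | {C} | {B,H}.
The equivalence class containing A is {A,E}, of size 2.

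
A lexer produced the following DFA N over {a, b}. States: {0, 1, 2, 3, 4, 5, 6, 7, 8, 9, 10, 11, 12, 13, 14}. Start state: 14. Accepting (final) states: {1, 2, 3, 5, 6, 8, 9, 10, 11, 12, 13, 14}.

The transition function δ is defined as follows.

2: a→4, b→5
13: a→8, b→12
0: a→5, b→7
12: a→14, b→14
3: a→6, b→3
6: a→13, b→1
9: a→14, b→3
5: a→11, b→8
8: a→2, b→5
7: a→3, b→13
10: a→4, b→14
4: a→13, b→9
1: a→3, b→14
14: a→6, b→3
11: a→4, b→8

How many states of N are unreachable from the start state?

3

No path from 14 leads to 0, 7, 10; the other 12 states are all reachable.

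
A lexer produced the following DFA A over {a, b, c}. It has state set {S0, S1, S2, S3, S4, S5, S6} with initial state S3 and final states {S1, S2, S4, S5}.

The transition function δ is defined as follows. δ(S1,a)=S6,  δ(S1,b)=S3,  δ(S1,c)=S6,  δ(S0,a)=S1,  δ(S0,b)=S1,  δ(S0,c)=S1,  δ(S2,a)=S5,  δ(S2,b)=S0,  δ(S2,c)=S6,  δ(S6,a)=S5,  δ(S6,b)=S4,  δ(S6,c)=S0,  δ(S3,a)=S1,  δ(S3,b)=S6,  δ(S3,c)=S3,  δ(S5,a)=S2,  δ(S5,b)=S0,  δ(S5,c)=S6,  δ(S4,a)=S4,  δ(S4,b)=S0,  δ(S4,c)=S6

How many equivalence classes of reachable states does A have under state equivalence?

5

All states are reachable from the start state.
Initial partition by acceptance: {S1,S2,S4,S5} | {S0,S3,S6}.
Refine {S1,S2,S4,S5} on symbol a: members go to different blocks, giving {S2,S4,S5} and {S1}.
Refine {S0,S3,S6} on symbol a: members go to different blocks, giving {S0,S3} and {S6}.
Refine {S0,S3} on symbol b: members go to different blocks, giving {S0} and {S3}.
No further refinement is possible. Final partition (5 blocks): {S2,S4,S5} | {S0} | {S1} | {S6} | {S3}.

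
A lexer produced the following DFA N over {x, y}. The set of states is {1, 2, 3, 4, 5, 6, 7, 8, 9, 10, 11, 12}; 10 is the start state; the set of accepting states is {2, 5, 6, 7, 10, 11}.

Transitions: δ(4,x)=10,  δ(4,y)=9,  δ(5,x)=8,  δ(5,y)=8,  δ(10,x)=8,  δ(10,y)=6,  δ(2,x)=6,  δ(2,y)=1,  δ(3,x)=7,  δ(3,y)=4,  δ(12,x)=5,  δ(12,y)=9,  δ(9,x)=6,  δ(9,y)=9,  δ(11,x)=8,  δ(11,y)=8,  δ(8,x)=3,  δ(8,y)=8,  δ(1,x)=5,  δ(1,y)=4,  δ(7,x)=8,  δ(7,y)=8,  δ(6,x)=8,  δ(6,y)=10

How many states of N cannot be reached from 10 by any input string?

5

No path from 10 leads to 1, 2, 5, 11, 12; the other 7 states are all reachable.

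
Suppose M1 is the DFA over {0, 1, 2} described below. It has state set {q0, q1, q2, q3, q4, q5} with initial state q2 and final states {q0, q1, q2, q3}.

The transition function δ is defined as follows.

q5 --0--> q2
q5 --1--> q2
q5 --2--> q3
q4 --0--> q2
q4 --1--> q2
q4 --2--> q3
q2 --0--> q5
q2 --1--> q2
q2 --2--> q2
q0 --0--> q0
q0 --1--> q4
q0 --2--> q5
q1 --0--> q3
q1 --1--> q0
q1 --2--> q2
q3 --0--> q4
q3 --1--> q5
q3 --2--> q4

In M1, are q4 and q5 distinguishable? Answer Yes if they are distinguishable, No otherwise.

No

Reachable states from the start: {q2,q3,q4,q5}. Unreachable: {q0,q1} — drop them.
Initial partition by acceptance: {q2,q3} | {q4,q5}.
Split {q2,q3} by δ(·,1) → {q2} and {q3}.
The partition is now stable with 3 blocks: {q2} | {q4,q5} | {q3}.
q4 and q5 lie in the same block of the stable partition, so they are equivalent — no string distinguishes them.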